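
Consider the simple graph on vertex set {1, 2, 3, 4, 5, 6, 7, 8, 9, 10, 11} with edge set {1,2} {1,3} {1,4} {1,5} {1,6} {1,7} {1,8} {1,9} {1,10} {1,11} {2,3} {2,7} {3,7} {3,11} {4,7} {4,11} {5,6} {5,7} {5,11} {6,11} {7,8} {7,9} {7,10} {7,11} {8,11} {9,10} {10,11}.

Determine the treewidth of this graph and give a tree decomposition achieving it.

Treewidth 3.
Bags: B1 = {1, 7, 10, 11}  B2 = {1, 3, 7, 11}  B3 = {1, 7, 8, 11}  B4 = {1, 4, 7, 11}  B5 = {1, 7, 9, 10}  B6 = {1, 5, 7, 11}  B7 = {1, 2, 3, 7}  B8 = {1, 5, 6, 11}
Tree: B1–B2, B2–B3, B3–B4, B1–B5, B3–B6, B2–B7, B6–B8

The largest bag has 4 vertices, giving width 3; this decomposition certifies tw(G) ≤ 3. For the lower bound, the 4 vertices {1, 5, 6, 11} are pairwise adjacent, and any tree decomposition puts a clique entirely inside one bag — forcing width ≥ 3. Therefore the treewidth is 3.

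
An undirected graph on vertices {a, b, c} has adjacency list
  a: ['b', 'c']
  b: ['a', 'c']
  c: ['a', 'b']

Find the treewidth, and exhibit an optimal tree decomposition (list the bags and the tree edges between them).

Treewidth 2.
Bags: B1 = {a, b, c}
Tree: (single bag)

With just one bag of size 3, the width is 3 − 1 = 2, so tw(G) ≤ 2. Conversely, {a, b, c} is a clique of size 3, and the vertices of any clique must share a bag in every tree decomposition; so some bag has ≥ 3 vertices and tw(G) ≥ 2. Therefore the treewidth is 2.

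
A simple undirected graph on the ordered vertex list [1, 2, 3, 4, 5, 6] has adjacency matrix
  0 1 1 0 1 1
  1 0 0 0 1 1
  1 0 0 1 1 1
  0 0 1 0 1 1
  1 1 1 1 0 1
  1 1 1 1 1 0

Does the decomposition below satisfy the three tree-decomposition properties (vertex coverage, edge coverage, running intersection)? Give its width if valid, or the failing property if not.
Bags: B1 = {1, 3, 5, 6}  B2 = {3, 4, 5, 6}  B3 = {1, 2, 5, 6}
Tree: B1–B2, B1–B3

Vertex coverage: the bags together contain {1, 2, 3, 4, 5, 6}, the full vertex set. Edge coverage: each edge of G has both endpoints in at least one bag. Running intersection: for every vertex, the bags containing it form a connected subtree. All three properties hold, so this is a valid tree decomposition of width max|bag| − 1 = 3, and hence tw(G) ≤ 3.

Yes; width 3.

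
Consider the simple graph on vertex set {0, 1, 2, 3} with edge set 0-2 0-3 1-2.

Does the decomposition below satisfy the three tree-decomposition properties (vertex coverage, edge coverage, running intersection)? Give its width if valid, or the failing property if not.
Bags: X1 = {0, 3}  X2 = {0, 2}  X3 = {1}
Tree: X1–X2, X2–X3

No — edge (2,1) lies in no bag.

A tree decomposition must satisfy three properties: every vertex lies in some bag; for every edge, both endpoints lie together in some bag; and for every vertex, the bags containing it form a connected subtree. Here edge (2,1) lies in no bag, so the decomposition is invalid.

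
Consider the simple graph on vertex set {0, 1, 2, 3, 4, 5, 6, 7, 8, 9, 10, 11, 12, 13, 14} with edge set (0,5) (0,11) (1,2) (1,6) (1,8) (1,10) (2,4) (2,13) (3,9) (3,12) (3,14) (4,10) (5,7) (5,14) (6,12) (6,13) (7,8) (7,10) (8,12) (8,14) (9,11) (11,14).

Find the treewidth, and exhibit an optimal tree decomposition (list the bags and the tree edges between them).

Treewidth 3.
One such decomposition:
Bags: B1 = {2, 4, 6, 13}  B2 = {1, 2, 4, 6}  B3 = {1, 4, 6, 10}  B4 = {1, 6, 10, 12}  B5 = {1, 8, 10, 12}  B6 = {7, 8, 10, 12}  B7 = {3, 7, 8, 12}  B8 = {3, 7, 8, 14}  B9 = {3, 5, 7, 14}  B10 = {3, 5, 9, 14}  B11 = {5, 9, 11, 14}  B12 = {0, 5, 9, 11}
Tree: B1–B2, B2–B3, B3–B4, B4–B5, B5–B6, B6–B7, B7–B8, B8–B9, B9–B10, B10–B11, B11–B12

The largest bag has 4 vertices, giving width 3; this decomposition certifies tw(G) ≤ 3. For the lower bound: the 4 vertex sets {2,4,13}, {6}, {1}, {7,8,10,12} are disjoint, each induces a connected subgraph, and every pair is joined by at least one edge of G. Contracting each set to a single vertex therefore yields K_{4} as a minor, and since treewidth is minor-monotone, tw(G) ≥ tw(K_{4}) = 3. Hence tw(G) = 3 exactly.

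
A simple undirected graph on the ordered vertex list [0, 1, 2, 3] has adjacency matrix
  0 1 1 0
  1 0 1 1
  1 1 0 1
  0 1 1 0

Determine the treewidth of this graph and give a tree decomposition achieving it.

Each bag holds 3 vertices, so the decomposition has width 2, which upper-bounds the treewidth. On the other hand G contains the 3-clique {0, 1, 2}. A clique must lie in a single bag of any decomposition, so no decomposition can have width below 2. Therefore the treewidth is 2.

Treewidth 2.
One optimal decomposition is:
Bags: B1 = {1, 2, 3}  B2 = {0, 1, 2}
Tree: B1–B2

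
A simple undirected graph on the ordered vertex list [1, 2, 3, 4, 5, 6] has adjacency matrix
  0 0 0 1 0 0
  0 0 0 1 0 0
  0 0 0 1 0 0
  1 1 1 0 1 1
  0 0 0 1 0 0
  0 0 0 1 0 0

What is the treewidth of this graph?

1

A width-1 tree decomposition is:
Bags: B1 = {2, 4}  B2 = {3, 4}  B3 = {4, 6}  B4 = {1, 4}  B5 = {4, 5}
Tree: B1–B2, B1–B3, B1–B4, B3–B5
Every bag has size at most 2, so the width is 2 − 1 = 1 and tw(G) ≤ 1. G has an edge, so its treewidth is at least 1. Hence tw(G) = 1 exactly.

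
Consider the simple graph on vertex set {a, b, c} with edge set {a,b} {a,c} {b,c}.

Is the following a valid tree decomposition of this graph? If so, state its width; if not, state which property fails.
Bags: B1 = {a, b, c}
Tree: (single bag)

Yes; width 2.

Vertex coverage: the bags together contain {a, b, c}, the full vertex set. Edge coverage: each edge of G has both endpoints in at least one bag. Running intersection: for every vertex, the bags containing it form a connected subtree. All three properties hold, so this is a valid tree decomposition of width max|bag| − 1 = 2, and hence tw(G) ≤ 2.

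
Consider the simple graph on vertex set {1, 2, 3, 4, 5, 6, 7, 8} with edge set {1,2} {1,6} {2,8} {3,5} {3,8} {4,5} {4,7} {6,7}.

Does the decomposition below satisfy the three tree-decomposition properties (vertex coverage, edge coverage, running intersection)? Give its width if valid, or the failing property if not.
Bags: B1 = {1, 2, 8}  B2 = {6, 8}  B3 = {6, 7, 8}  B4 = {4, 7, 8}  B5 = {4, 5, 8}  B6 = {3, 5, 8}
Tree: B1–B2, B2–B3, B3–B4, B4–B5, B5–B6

A tree decomposition must satisfy three properties: every vertex lies in some bag; for every edge, both endpoints lie together in some bag; and for every vertex, the bags containing it form a connected subtree. Here edge (1,6) lies in no bag, so the decomposition is invalid.

No — edge (1,6) lies in no bag.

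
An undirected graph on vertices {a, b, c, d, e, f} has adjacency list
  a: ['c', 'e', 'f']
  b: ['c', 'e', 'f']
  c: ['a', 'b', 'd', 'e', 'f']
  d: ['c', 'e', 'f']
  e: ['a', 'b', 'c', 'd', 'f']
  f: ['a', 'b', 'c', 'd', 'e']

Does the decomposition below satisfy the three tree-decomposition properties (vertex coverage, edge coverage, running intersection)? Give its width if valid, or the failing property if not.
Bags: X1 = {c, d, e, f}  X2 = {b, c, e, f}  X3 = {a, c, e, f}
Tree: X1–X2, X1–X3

Yes; width 3.

Every vertex of G appears in some bag (union = {a, b, c, d, e, f}); every edge is covered by a bag; and for each vertex v the set of bags containing v is connected in the bag tree. The decomposition is therefore valid. The largest bag has 4 vertices, so the width is 3.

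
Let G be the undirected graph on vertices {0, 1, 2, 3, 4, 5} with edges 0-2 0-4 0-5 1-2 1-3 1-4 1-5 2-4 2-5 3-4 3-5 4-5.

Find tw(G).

A width-3 tree decomposition is:
Bags: B1 = {1, 2, 4, 5}  B2 = {1, 3, 4, 5}  B3 = {0, 2, 4, 5}
Tree: B1–B2, B1–B3
Each bag holds 4 vertices, so the decomposition has width 3, which upper-bounds the treewidth. On the other hand G contains the 4-clique {0, 2, 4, 5}. A clique must lie in a single bag of any decomposition, so no decomposition can have width below 3. Therefore the treewidth is 3.

3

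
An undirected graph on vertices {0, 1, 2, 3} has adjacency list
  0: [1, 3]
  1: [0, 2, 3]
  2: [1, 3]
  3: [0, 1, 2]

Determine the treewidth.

A width-2 tree decomposition is:
Bags: B1 = {1, 2, 3}  B2 = {0, 1, 3}
Tree: B1–B2
Every bag has size at most 3, so the width is 3 − 1 = 2 and tw(G) ≤ 2. Conversely, {0, 1, 3} is a clique of size 3, and the vertices of any clique must share a bag in every tree decomposition; so some bag has ≥ 3 vertices and tw(G) ≥ 2. Combining the bounds, tw(G) = 2.

2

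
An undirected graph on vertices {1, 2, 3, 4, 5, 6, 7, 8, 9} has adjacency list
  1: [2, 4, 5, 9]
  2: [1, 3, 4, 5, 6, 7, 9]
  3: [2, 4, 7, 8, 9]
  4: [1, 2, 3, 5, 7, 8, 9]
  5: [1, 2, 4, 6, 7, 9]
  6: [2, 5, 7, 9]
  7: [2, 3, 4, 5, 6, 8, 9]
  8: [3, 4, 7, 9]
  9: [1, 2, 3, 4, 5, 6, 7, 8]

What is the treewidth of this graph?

4

A width-4 tree decomposition is:
Bags: B1 = {1, 2, 4, 5, 9}  B2 = {2, 4, 5, 7, 9}  B3 = {2, 5, 6, 7, 9}  B4 = {2, 3, 4, 7, 9}  B5 = {3, 4, 7, 8, 9}
Tree: B1–B2, B2–B3, B2–B4, B4–B5
Every bag has size at most 5, so the width is 5 − 1 = 4 and tw(G) ≤ 4. For the lower bound, the 5 vertices {3, 4, 7, 8, 9} are pairwise adjacent, and any tree decomposition puts a clique entirely inside one bag — forcing width ≥ 4. Therefore the treewidth is 4.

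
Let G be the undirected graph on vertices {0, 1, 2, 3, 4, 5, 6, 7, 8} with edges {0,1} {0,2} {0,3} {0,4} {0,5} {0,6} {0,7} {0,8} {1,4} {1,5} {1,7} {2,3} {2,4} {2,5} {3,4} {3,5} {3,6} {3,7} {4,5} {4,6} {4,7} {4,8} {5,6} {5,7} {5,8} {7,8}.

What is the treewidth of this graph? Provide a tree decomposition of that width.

Treewidth 4.
One optimal decomposition is:
Bags: B1 = {0, 4, 5, 7, 8}  B2 = {0, 3, 4, 5, 7}  B3 = {0, 3, 4, 5, 6}  B4 = {0, 2, 3, 4, 5}  B5 = {0, 1, 4, 5, 7}
Tree: B1–B2, B2–B3, B3–B4, B2–B5

Every bag has size at most 5, so the width is 5 − 1 = 4 and tw(G) ≤ 4. For the lower bound, the 5 vertices {0, 4, 5, 7, 8} are pairwise adjacent, and any tree decomposition puts a clique entirely inside one bag — forcing width ≥ 4. Therefore the treewidth is 4.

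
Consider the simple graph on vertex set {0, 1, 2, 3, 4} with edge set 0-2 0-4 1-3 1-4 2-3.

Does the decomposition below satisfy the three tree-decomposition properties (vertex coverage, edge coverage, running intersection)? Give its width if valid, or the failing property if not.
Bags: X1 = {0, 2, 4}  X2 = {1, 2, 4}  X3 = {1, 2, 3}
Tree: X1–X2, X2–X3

Yes; width 2.

Checking the three conditions: (i) the bags cover all of {0, 1, 2, 3, 4}; (ii) for each edge, some bag contains both endpoints; (iii) the bags containing any fixed vertex form a subtree. All hold, so the decomposition is valid with width 3 − 1 = 2.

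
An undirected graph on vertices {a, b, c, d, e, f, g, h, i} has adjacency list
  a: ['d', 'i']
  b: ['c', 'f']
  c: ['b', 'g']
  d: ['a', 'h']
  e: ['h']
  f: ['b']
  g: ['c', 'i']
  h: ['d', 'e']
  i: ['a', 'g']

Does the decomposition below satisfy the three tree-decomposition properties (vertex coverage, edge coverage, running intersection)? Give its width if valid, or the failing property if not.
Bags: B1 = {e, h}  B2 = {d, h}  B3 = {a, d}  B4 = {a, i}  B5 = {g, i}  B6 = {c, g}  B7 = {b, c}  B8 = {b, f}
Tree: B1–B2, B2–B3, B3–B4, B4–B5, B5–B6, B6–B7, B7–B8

Every vertex of G appears in some bag (union = {a, b, c, d, e, f, g, h, i}); every edge is covered by a bag; and for each vertex v the set of bags containing v is connected in the bag tree. The decomposition is therefore valid. The largest bag has 2 vertices, so the width is 1.

Yes; width 1.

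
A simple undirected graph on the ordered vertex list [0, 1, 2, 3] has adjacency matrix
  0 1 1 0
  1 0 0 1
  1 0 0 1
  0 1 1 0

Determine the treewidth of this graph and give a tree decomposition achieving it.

Treewidth 2.
Bags: B1 = {1, 2, 3}  B2 = {0, 1, 2}
Tree: B1–B2

The largest bag has 3 vertices, giving width 2; this decomposition certifies tw(G) ≤ 2. Since 2–3–1–0–2 is a cycle in G, G is not acyclic. Forests are exactly the graphs of treewidth ≤ 1, so tw(G) ≥ 2. The upper and lower bounds meet at 2, so that is the treewidth.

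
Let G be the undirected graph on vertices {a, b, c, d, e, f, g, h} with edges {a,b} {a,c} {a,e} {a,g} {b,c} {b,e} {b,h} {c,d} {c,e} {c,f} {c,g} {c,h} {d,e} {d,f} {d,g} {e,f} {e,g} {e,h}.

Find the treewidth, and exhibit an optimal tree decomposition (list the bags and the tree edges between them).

Each bag holds 4 vertices, so the decomposition has width 3, which upper-bounds the treewidth. Conversely, {c, d, e, g} is a clique of size 4, and the vertices of any clique must share a bag in every tree decomposition; so some bag has ≥ 4 vertices and tw(G) ≥ 3. Therefore the treewidth is 3.

Treewidth 3.
Bags: B1 = {a, c, e, g}  B2 = {a, b, c, e}  B3 = {c, d, e, g}  B4 = {c, d, e, f}  B5 = {b, c, e, h}
Tree: B1–B2, B1–B3, B3–B4, B2–B5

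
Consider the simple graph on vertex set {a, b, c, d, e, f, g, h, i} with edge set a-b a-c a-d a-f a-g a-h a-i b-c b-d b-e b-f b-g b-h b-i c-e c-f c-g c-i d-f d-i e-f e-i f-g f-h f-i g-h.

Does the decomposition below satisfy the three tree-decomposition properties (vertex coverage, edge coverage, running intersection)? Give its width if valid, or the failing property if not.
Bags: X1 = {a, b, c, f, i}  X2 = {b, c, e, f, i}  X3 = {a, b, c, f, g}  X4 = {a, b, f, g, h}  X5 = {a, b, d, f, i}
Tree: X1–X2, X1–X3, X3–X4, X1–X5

Yes; width 4.

Checking the three conditions: (i) the bags cover all of {a, b, c, d, e, f, g, h, i}; (ii) for each edge, some bag contains both endpoints; (iii) the bags containing any fixed vertex form a subtree. All hold, so the decomposition is valid with width 5 − 1 = 4.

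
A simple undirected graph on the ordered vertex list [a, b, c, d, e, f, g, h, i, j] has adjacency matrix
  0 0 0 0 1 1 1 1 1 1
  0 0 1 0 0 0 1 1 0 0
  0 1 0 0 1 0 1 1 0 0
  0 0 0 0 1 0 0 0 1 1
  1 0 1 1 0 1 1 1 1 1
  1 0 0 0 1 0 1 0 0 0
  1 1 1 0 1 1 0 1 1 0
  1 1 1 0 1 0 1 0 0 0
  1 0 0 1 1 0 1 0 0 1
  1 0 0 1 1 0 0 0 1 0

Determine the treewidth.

A width-3 tree decomposition is:
Bags: B1 = {a, e, g, h}  B2 = {a, e, g, i}  B3 = {c, e, g, h}  B4 = {a, e, i, j}  B5 = {b, c, g, h}  B6 = {d, e, i, j}  B7 = {a, e, f, g}
Tree: B1–B2, B1–B3, B2–B4, B3–B5, B4–B6, B1–B7
Each bag holds 4 vertices, so the decomposition has width 3, which upper-bounds the treewidth. Conversely, {d, e, i, j} is a clique of size 4, and the vertices of any clique must share a bag in every tree decomposition; so some bag has ≥ 4 vertices and tw(G) ≥ 3. Therefore the treewidth is 3.

3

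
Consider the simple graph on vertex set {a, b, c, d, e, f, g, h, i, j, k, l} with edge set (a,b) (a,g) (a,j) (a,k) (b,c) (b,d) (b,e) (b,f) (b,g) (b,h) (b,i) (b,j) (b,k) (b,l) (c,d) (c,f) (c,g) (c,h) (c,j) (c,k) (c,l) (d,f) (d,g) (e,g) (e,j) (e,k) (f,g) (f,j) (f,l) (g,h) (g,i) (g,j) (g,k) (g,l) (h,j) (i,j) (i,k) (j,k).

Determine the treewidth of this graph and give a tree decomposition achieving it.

Every bag has size at most 5, so the width is 5 − 1 = 4 and tw(G) ≤ 4. Conversely, {b, c, d, f, g} is a clique of size 5, and the vertices of any clique must share a bag in every tree decomposition; so some bag has ≥ 5 vertices and tw(G) ≥ 4. Combining the bounds, tw(G) = 4.

Treewidth 4.
One such decomposition:
Bags: B1 = {b, g, i, j, k}  B2 = {b, c, g, j, k}  B3 = {b, e, g, j, k}  B4 = {a, b, g, j, k}  B5 = {b, c, f, g, j}  B6 = {b, c, d, f, g}  B7 = {b, c, f, g, l}  B8 = {b, c, g, h, j}
Tree: B1–B2, B1–B3, B1–B4, B2–B5, B5–B6, B6–B7, B5–B8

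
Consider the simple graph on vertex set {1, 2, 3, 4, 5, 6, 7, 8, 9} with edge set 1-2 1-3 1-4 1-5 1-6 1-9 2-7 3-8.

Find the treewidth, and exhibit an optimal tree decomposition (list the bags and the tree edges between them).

Every bag has size at most 2, so the width is 2 − 1 = 1 and tw(G) ≤ 1. Since G has at least one edge (e.g. 9–1), it is not an edgeless graph, so tw(G) ≥ 1. Combining the bounds, tw(G) = 1.

Treewidth 1.
One such decomposition:
Bags: B1 = {1, 9}  B2 = {1, 3}  B3 = {1, 2}  B4 = {1, 6}  B5 = {1, 4}  B6 = {1, 5}  B7 = {3, 8}  B8 = {2, 7}
Tree: B1–B2, B1–B3, B2–B4, B1–B5, B3–B6, B2–B7, B3–B8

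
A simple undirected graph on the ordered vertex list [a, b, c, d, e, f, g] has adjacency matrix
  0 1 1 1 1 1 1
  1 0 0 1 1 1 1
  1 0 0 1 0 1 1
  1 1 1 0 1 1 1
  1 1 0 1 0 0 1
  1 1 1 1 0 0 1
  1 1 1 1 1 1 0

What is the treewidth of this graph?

4

A width-4 tree decomposition is:
Bags: B1 = {a, b, d, e, g}  B2 = {a, b, d, f, g}  B3 = {a, c, d, f, g}
Tree: B1–B2, B2–B3
Each bag holds 5 vertices, so the decomposition has width 4, which upper-bounds the treewidth. On the other hand G contains the 5-clique {a, b, d, e, g}. A clique must lie in a single bag of any decomposition, so no decomposition can have width below 4. Hence tw(G) = 4 exactly.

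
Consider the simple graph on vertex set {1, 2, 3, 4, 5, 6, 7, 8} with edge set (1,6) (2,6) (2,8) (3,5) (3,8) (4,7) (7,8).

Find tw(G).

A width-1 tree decomposition is:
Bags: B1 = {2, 8}  B2 = {7, 8}  B3 = {3, 8}  B4 = {2, 6}  B5 = {3, 5}  B6 = {4, 7}  B7 = {1, 6}
Tree: B1–B2, B1–B3, B1–B4, B3–B5, B2–B6, B4–B7
Every bag has size at most 2, so the width is 2 − 1 = 1 and tw(G) ≤ 1. Any graph with an edge has treewidth ≥ 1, and G has the edge 2–8. Therefore the treewidth is 1.

1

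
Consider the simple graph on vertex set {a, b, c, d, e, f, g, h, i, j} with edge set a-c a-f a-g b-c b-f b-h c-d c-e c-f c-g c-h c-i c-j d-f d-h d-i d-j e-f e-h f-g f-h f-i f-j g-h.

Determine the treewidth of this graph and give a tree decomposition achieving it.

Each bag holds 4 vertices, so the decomposition has width 3, which upper-bounds the treewidth. On the other hand G contains the 4-clique {c, d, f, j}. A clique must lie in a single bag of any decomposition, so no decomposition can have width below 3. Hence tw(G) = 3 exactly.

Treewidth 3.
Bags: B1 = {b, c, f, h}  B2 = {c, f, g, h}  B3 = {c, d, f, h}  B4 = {a, c, f, g}  B5 = {c, d, f, j}  B6 = {c, d, f, i}  B7 = {c, e, f, h}
Tree: B1–B2, B2–B3, B2–B4, B3–B5, B3–B6, B3–B7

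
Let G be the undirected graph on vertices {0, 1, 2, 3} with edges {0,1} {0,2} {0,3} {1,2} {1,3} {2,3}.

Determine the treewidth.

3

A width-3 tree decomposition is:
Bags: B1 = {0, 1, 2, 3}
Tree: (single bag)
A single bag containing all 4 vertices is trivially a valid decomposition of width 3. For the lower bound, the 4 vertices {0, 1, 2, 3} are pairwise adjacent, and any tree decomposition puts a clique entirely inside one bag — forcing width ≥ 3. Combining the bounds, tw(G) = 3.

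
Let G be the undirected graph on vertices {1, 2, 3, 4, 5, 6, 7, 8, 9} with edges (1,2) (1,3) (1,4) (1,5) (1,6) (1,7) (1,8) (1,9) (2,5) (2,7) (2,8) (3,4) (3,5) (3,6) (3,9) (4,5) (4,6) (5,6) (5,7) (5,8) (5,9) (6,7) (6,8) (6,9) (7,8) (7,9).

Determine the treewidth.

4

A width-4 tree decomposition is:
Bags: B1 = {1, 5, 6, 7, 8}  B2 = {1, 2, 5, 7, 8}  B3 = {1, 5, 6, 7, 9}  B4 = {1, 3, 5, 6, 9}  B5 = {1, 3, 4, 5, 6}
Tree: B1–B2, B1–B3, B3–B4, B4–B5
Each bag holds 5 vertices, so the decomposition has width 4, which upper-bounds the treewidth. For the lower bound, the 5 vertices {1, 2, 5, 7, 8} are pairwise adjacent, and any tree decomposition puts a clique entirely inside one bag — forcing width ≥ 4. Combining the bounds, tw(G) = 4.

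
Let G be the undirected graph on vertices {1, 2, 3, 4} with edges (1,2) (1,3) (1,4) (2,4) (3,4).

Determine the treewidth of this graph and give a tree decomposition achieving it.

Treewidth 2.
Bags: B1 = {1, 2, 4}  B2 = {1, 3, 4}
Tree: B1–B2

The largest bag has 3 vertices, giving width 2; this decomposition certifies tw(G) ≤ 2. For the lower bound, the 3 vertices {1, 2, 4} are pairwise adjacent, and any tree decomposition puts a clique entirely inside one bag — forcing width ≥ 2. The upper and lower bounds meet at 2, so that is the treewidth.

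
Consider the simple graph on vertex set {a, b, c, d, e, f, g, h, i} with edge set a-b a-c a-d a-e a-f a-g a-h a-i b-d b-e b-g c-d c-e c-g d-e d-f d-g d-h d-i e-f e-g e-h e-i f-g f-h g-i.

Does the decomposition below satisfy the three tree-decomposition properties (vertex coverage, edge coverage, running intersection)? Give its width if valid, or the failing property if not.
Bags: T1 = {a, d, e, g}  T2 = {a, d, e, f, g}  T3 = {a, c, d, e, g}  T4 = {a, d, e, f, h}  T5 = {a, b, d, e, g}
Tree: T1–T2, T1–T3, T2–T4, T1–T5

No — vertex i appears in no bag.

A tree decomposition must satisfy three properties: every vertex lies in some bag; for every edge, both endpoints lie together in some bag; and for every vertex, the bags containing it form a connected subtree. Here vertex i appears in no bag, so the decomposition is invalid.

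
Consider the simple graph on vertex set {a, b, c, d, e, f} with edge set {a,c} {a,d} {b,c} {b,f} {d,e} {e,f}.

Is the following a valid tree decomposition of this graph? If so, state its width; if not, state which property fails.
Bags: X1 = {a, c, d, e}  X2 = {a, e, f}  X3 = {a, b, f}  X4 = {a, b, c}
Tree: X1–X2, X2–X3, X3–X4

No — bags containing vertex c are not connected in the tree.

A tree decomposition must satisfy three properties: every vertex lies in some bag; for every edge, both endpoints lie together in some bag; and for every vertex, the bags containing it form a connected subtree. Here bags containing vertex c are not connected in the tree, so the decomposition is invalid.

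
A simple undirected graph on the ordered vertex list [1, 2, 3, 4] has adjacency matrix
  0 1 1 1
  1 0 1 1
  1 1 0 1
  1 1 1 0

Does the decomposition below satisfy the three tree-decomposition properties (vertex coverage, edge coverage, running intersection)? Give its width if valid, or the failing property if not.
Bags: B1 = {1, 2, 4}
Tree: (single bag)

No — vertex 3 appears in no bag.

A tree decomposition must satisfy three properties: every vertex lies in some bag; for every edge, both endpoints lie together in some bag; and for every vertex, the bags containing it form a connected subtree. Here vertex 3 appears in no bag, so the decomposition is invalid.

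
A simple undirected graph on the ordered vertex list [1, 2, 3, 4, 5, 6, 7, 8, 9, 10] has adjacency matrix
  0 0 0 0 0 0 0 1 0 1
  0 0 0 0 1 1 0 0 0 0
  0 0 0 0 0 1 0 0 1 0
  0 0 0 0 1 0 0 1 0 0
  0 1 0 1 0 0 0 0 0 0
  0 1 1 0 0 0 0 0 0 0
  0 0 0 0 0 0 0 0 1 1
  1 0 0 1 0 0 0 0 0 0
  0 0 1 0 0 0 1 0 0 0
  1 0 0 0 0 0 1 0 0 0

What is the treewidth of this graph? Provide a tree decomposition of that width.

Treewidth 2.
Bags: B1 = {2, 5, 6}  B2 = {3, 5, 6}  B3 = {3, 5, 9}  B4 = {5, 7, 9}  B5 = {5, 7, 10}  B6 = {1, 5, 10}  B7 = {1, 5, 8}  B8 = {4, 5, 8}
Tree: B1–B2, B2–B3, B3–B4, B4–B5, B5–B6, B6–B7, B7–B8

The largest bag has 3 vertices, giving width 2; this decomposition certifies tw(G) ≤ 2. Since 5–2–6–3–9–7–10–1–8–4–5 is a cycle in G, G is not acyclic. Forests are exactly the graphs of treewidth ≤ 1, so tw(G) ≥ 2. Combining the bounds, tw(G) = 2.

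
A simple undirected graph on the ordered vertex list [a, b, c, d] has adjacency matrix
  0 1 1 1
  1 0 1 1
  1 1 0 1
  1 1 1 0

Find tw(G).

A width-3 tree decomposition is:
Bags: B1 = {a, b, c, d}
Tree: (single bag)
A single bag containing all 4 vertices is trivially a valid decomposition of width 3. Conversely, {a, b, c, d} is a clique of size 4, and the vertices of any clique must share a bag in every tree decomposition; so some bag has ≥ 4 vertices and tw(G) ≥ 3. Therefore the treewidth is 3.

3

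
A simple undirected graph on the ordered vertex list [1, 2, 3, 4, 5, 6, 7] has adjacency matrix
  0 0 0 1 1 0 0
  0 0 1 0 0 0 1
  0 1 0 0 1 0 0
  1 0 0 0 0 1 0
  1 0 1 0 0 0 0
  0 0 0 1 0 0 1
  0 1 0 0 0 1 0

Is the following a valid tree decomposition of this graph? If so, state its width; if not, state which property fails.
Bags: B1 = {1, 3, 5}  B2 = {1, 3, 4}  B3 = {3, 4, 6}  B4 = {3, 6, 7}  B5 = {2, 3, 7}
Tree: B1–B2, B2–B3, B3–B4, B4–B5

Yes; width 2.

Vertex coverage: the bags together contain {1, 2, 3, 4, 5, 6, 7}, the full vertex set. Edge coverage: each edge of G has both endpoints in at least one bag. Running intersection: for every vertex, the bags containing it form a connected subtree. All three properties hold, so this is a valid tree decomposition of width max|bag| − 1 = 2, and hence tw(G) ≤ 2.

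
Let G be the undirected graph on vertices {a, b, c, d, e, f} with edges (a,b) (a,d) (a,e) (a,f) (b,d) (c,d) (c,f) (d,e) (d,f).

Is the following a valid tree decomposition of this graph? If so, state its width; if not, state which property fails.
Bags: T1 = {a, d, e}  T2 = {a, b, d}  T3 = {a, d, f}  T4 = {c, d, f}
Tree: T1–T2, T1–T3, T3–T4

Vertex coverage: the bags together contain {a, b, c, d, e, f}, the full vertex set. Edge coverage: each edge of G has both endpoints in at least one bag. Running intersection: for every vertex, the bags containing it form a connected subtree. All three properties hold, so this is a valid tree decomposition of width max|bag| − 1 = 2, and hence tw(G) ≤ 2.

Yes; width 2.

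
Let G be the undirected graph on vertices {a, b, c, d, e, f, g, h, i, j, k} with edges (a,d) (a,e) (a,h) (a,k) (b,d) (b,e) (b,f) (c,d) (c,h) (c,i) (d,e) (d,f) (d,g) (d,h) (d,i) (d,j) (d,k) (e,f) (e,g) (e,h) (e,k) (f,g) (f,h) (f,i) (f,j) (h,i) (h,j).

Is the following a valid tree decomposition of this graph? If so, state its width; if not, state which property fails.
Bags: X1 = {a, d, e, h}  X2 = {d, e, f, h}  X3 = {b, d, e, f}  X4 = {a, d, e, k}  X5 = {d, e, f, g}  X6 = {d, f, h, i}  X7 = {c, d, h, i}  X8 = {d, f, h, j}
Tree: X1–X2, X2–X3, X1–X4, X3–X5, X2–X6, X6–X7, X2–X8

Yes; width 3.

Every vertex of G appears in some bag (union = {a, b, c, d, e, f, g, h, i, j, k}); every edge is covered by a bag; and for each vertex v the set of bags containing v is connected in the bag tree. The decomposition is therefore valid. The largest bag has 4 vertices, so the width is 3.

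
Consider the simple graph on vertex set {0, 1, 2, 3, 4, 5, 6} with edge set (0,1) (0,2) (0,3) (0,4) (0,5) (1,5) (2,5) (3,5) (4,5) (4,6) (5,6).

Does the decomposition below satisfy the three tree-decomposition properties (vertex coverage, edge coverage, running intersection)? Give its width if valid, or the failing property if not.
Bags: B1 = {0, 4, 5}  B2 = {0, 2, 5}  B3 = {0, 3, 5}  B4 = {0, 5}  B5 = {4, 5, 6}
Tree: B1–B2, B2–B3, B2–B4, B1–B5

No — vertex 1 appears in no bag.

A tree decomposition must satisfy three properties: every vertex lies in some bag; for every edge, both endpoints lie together in some bag; and for every vertex, the bags containing it form a connected subtree. Here vertex 1 appears in no bag, so the decomposition is invalid.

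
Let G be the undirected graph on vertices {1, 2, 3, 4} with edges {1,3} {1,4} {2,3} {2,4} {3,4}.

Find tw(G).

A width-2 tree decomposition is:
Bags: B1 = {2, 3, 4}  B2 = {1, 3, 4}
Tree: B1–B2
The largest bag has 3 vertices, giving width 2; this decomposition certifies tw(G) ≤ 2. Conversely, {1, 3, 4} is a clique of size 3, and the vertices of any clique must share a bag in every tree decomposition; so some bag has ≥ 3 vertices and tw(G) ≥ 2. Therefore the treewidth is 2.

2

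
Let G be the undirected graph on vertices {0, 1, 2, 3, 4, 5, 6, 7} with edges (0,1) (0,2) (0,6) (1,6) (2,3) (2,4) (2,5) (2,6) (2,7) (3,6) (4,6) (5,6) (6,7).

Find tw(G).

2

A width-2 tree decomposition is:
Bags: B1 = {0, 2, 6}  B2 = {2, 3, 6}  B3 = {2, 5, 6}  B4 = {2, 4, 6}  B5 = {0, 1, 6}  B6 = {2, 6, 7}
Tree: B1–B2, B1–B3, B3–B4, B1–B5, B2–B6
The largest bag has 3 vertices, giving width 2; this decomposition certifies tw(G) ≤ 2. For the lower bound, the 3 vertices {0, 1, 6} are pairwise adjacent, and any tree decomposition puts a clique entirely inside one bag — forcing width ≥ 2. The upper and lower bounds meet at 2, so that is the treewidth.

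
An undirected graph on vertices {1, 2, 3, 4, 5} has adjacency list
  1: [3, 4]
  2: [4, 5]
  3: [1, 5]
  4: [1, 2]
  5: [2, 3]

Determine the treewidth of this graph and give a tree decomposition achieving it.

The largest bag has 3 vertices, giving width 2; this decomposition certifies tw(G) ≤ 2. For the lower bound, G contains the cycle 5–2–4–1–3–5, so G is not a forest; only forests have treewidth ≤ 1, hence tw(G) ≥ 2. The upper and lower bounds meet at 2, so that is the treewidth.

Treewidth 2.
Bags: B1 = {2, 4, 5}  B2 = {1, 4, 5}  B3 = {1, 3, 5}
Tree: B1–B2, B2–B3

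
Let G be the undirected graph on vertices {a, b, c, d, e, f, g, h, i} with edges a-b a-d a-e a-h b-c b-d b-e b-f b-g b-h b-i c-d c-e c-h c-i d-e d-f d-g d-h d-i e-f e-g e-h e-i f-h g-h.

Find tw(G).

A width-4 tree decomposition is:
Bags: B1 = {a, b, d, e, h}  B2 = {b, d, e, f, h}  B3 = {b, c, d, e, h}  B4 = {b, c, d, e, i}  B5 = {b, d, e, g, h}
Tree: B1–B2, B1–B3, B3–B4, B3–B5
Each bag holds 5 vertices, so the decomposition has width 4, which upper-bounds the treewidth. On the other hand G contains the 5-clique {b, d, e, g, h}. A clique must lie in a single bag of any decomposition, so no decomposition can have width below 4. The upper and lower bounds meet at 4, so that is the treewidth.

4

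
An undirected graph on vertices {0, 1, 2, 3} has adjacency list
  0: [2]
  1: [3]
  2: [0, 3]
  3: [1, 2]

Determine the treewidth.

A width-1 tree decomposition is:
Bags: B1 = {2, 3}  B2 = {0, 2}  B3 = {1, 3}
Tree: B1–B2, B1–B3
Every bag has size at most 2, so the width is 2 − 1 = 1 and tw(G) ≤ 1. Any graph with an edge has treewidth ≥ 1, and G has the edge 3–2. Combining the bounds, tw(G) = 1.

1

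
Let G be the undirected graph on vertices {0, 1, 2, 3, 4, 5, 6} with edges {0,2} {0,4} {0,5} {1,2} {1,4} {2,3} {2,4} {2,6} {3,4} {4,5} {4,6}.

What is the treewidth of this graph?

2

A width-2 tree decomposition is:
Bags: B1 = {1, 2, 4}  B2 = {2, 4, 6}  B3 = {0, 2, 4}  B4 = {2, 3, 4}  B5 = {0, 4, 5}
Tree: B1–B2, B1–B3, B2–B4, B3–B5
Every bag has size at most 3, so the width is 3 − 1 = 2 and tw(G) ≤ 2. For the lower bound, the 3 vertices {0, 2, 4} are pairwise adjacent, and any tree decomposition puts a clique entirely inside one bag — forcing width ≥ 2. Therefore the treewidth is 2.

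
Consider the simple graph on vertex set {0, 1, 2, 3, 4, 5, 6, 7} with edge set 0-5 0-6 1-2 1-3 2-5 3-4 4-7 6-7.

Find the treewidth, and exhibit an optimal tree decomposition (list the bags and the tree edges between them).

Treewidth 2.
One optimal decomposition is:
Bags: B1 = {3, 4, 7}  B2 = {1, 3, 7}  B3 = {1, 2, 7}  B4 = {2, 5, 7}  B5 = {0, 5, 7}  B6 = {0, 6, 7}
Tree: B1–B2, B2–B3, B3–B4, B4–B5, B5–B6

The largest bag has 3 vertices, giving width 2; this decomposition certifies tw(G) ≤ 2. Since 7–4–3–1–2–5–0–6–7 is a cycle in G, G is not acyclic. Forests are exactly the graphs of treewidth ≤ 1, so tw(G) ≥ 2. Hence tw(G) = 2 exactly.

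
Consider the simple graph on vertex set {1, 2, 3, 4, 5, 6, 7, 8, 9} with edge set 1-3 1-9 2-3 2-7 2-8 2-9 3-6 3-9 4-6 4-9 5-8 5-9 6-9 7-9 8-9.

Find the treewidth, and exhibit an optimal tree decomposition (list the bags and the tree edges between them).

Every bag has size at most 3, so the width is 3 − 1 = 2 and tw(G) ≤ 2. Conversely, {1, 3, 9} is a clique of size 3, and the vertices of any clique must share a bag in every tree decomposition; so some bag has ≥ 3 vertices and tw(G) ≥ 2. Combining the bounds, tw(G) = 2.

Treewidth 2.
One optimal decomposition is:
Bags: B1 = {2, 3, 9}  B2 = {2, 8, 9}  B3 = {3, 6, 9}  B4 = {4, 6, 9}  B5 = {2, 7, 9}  B6 = {1, 3, 9}  B7 = {5, 8, 9}
Tree: B1–B2, B1–B3, B3–B4, B1–B5, B3–B6, B2–B7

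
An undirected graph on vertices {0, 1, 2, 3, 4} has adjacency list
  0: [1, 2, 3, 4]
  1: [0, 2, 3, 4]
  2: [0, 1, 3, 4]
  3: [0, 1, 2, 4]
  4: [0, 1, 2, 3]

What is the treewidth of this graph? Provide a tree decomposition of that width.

With just one bag of size 5, the width is 5 − 1 = 4, so tw(G) ≤ 4. Conversely, {0, 1, 2, 3, 4} is a clique of size 5, and the vertices of any clique must share a bag in every tree decomposition; so some bag has ≥ 5 vertices and tw(G) ≥ 4. Hence tw(G) = 4 exactly.

Treewidth 4.
One such decomposition:
Bags: B1 = {0, 1, 2, 3, 4}
Tree: (single bag)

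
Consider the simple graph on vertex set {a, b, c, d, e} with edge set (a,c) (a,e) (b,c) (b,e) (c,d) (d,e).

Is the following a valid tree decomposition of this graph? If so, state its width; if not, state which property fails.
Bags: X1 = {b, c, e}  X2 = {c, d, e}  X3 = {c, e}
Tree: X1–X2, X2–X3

No — vertex a appears in no bag.

A tree decomposition must satisfy three properties: every vertex lies in some bag; for every edge, both endpoints lie together in some bag; and for every vertex, the bags containing it form a connected subtree. Here vertex a appears in no bag, so the decomposition is invalid.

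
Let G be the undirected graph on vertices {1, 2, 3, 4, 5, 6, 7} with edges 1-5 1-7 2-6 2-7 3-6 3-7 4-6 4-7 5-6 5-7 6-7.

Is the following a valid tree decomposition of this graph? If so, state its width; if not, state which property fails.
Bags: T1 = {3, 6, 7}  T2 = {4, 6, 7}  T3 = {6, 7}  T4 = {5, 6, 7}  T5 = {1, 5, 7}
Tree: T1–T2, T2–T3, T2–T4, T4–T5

A tree decomposition must satisfy three properties: every vertex lies in some bag; for every edge, both endpoints lie together in some bag; and for every vertex, the bags containing it form a connected subtree. Here vertex 2 appears in no bag, so the decomposition is invalid.

No — vertex 2 appears in no bag.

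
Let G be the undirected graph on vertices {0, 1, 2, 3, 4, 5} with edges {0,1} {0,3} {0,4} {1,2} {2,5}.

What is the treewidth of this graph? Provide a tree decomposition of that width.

Treewidth 1.
One such decomposition:
Bags: B1 = {0, 4}  B2 = {0, 3}  B3 = {0, 1}  B4 = {1, 2}  B5 = {2, 5}
Tree: B1–B2, B2–B3, B3–B4, B4–B5

The largest bag has 2 vertices, giving width 1; this decomposition certifies tw(G) ≤ 1. Any graph with an edge has treewidth ≥ 1, and G has the edge 0–4. The upper and lower bounds meet at 1, so that is the treewidth.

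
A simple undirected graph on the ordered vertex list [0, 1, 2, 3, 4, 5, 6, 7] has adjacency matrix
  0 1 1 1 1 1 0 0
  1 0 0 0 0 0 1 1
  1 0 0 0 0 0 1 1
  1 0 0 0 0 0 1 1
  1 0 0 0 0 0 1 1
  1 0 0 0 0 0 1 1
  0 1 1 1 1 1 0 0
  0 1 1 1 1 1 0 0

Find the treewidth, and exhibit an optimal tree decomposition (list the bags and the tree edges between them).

Every bag has size at most 4, so the width is 4 − 1 = 3 and tw(G) ≤ 3. For the lower bound: the 4 vertex sets {0,5}, {3,6}, {7}, {4} are disjoint, each induces a connected subgraph, and every pair is joined by at least one edge of G. Contracting each set to a single vertex therefore yields K_{4} as a minor, and since treewidth is minor-monotone, tw(G) ≥ tw(K_{4}) = 3. Therefore the treewidth is 3.

Treewidth 3.
One such decomposition:
Bags: B1 = {0, 5, 6, 7}  B2 = {0, 3, 6, 7}  B3 = {0, 4, 6, 7}  B4 = {0, 1, 6, 7}  B5 = {0, 2, 6, 7}
Tree: B1–B2, B2–B3, B3–B4, B4–B5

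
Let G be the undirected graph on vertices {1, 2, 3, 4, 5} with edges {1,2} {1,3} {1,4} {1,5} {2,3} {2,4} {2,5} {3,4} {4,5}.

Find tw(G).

A width-3 tree decomposition is:
Bags: B1 = {1, 2, 4, 5}  B2 = {1, 2, 3, 4}
Tree: B1–B2
Every bag has size at most 4, so the width is 4 − 1 = 3 and tw(G) ≤ 3. Conversely, {1, 2, 3, 4} is a clique of size 4, and the vertices of any clique must share a bag in every tree decomposition; so some bag has ≥ 4 vertices and tw(G) ≥ 3. Hence tw(G) = 3 exactly.

3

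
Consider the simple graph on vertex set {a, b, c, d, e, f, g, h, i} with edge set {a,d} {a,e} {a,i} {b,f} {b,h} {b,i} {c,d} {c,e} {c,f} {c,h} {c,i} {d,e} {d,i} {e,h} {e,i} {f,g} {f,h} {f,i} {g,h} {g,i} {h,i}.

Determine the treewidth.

A width-3 tree decomposition is:
Bags: B1 = {c, f, h, i}  B2 = {c, e, h, i}  B3 = {b, f, h, i}  B4 = {c, d, e, i}  B5 = {f, g, h, i}  B6 = {a, d, e, i}
Tree: B1–B2, B1–B3, B2–B4, B1–B5, B4–B6
The largest bag has 4 vertices, giving width 3; this decomposition certifies tw(G) ≤ 3. For the lower bound, the 4 vertices {c, d, e, i} are pairwise adjacent, and any tree decomposition puts a clique entirely inside one bag — forcing width ≥ 3. Hence tw(G) = 3 exactly.

3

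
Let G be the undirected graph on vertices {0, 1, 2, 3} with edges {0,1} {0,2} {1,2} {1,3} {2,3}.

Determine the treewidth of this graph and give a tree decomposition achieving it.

Treewidth 2.
Bags: B1 = {1, 2, 3}  B2 = {0, 1, 2}
Tree: B1–B2

The largest bag has 3 vertices, giving width 2; this decomposition certifies tw(G) ≤ 2. Conversely, {0, 1, 2} is a clique of size 3, and the vertices of any clique must share a bag in every tree decomposition; so some bag has ≥ 3 vertices and tw(G) ≥ 2. Hence tw(G) = 2 exactly.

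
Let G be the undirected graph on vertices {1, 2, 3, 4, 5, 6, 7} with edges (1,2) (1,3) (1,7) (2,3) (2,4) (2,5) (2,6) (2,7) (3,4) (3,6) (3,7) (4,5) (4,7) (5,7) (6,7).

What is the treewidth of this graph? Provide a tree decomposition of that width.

The largest bag has 4 vertices, giving width 3; this decomposition certifies tw(G) ≤ 3. For the lower bound, the 4 vertices {1, 2, 3, 7} are pairwise adjacent, and any tree decomposition puts a clique entirely inside one bag — forcing width ≥ 3. Hence tw(G) = 3 exactly.

Treewidth 3.
One such decomposition:
Bags: B1 = {2, 3, 6, 7}  B2 = {2, 3, 4, 7}  B3 = {2, 4, 5, 7}  B4 = {1, 2, 3, 7}
Tree: B1–B2, B2–B3, B2–B4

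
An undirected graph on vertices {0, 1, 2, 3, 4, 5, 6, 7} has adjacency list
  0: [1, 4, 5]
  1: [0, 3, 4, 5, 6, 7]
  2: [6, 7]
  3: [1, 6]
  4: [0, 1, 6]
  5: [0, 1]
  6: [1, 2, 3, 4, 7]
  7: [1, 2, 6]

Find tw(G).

2

A width-2 tree decomposition is:
Bags: B1 = {1, 6, 7}  B2 = {1, 3, 6}  B3 = {1, 4, 6}  B4 = {2, 6, 7}  B5 = {0, 1, 4}  B6 = {0, 1, 5}
Tree: B1–B2, B2–B3, B1–B4, B3–B5, B5–B6
Each bag holds 3 vertices, so the decomposition has width 2, which upper-bounds the treewidth. On the other hand G contains the 3-clique {0, 1, 4}. A clique must lie in a single bag of any decomposition, so no decomposition can have width below 2. The upper and lower bounds meet at 2, so that is the treewidth.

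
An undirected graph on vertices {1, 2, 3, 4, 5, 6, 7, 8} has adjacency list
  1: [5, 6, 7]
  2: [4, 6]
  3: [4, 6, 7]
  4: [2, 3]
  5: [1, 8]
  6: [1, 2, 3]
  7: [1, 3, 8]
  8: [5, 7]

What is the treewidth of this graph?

2

A width-2 tree decomposition is:
Bags: B1 = {2, 4, 6}  B2 = {3, 4, 6}  B3 = {1, 3, 6}  B4 = {1, 3, 7}  B5 = {1, 5, 7}  B6 = {5, 7, 8}
Tree: B1–B2, B2–B3, B3–B4, B4–B5, B5–B6
The largest bag has 3 vertices, giving width 2; this decomposition certifies tw(G) ≤ 2. For the lower bound, G contains the cycle 2–4–3–6–2, so G is not a forest; only forests have treewidth ≤ 1, hence tw(G) ≥ 2. Therefore the treewidth is 2.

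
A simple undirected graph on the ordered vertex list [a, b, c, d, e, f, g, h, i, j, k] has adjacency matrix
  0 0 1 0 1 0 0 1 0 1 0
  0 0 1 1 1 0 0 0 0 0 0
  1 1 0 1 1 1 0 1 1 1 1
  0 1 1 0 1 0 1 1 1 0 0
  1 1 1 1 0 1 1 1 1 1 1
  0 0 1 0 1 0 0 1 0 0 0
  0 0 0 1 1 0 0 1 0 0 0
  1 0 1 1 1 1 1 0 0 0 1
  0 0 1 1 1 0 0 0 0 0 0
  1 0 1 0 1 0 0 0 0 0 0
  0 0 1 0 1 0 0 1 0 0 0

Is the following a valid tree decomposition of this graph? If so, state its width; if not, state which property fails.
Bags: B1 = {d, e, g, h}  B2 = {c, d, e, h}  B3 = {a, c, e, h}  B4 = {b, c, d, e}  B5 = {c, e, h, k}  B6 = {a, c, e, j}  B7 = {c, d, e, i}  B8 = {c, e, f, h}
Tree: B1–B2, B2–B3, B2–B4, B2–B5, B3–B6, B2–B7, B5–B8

Yes; width 3.

Checking the three conditions: (i) the bags cover all of {a, b, c, d, e, f, g, h, i, j, k}; (ii) for each edge, some bag contains both endpoints; (iii) the bags containing any fixed vertex form a subtree. All hold, so the decomposition is valid with width 4 − 1 = 3.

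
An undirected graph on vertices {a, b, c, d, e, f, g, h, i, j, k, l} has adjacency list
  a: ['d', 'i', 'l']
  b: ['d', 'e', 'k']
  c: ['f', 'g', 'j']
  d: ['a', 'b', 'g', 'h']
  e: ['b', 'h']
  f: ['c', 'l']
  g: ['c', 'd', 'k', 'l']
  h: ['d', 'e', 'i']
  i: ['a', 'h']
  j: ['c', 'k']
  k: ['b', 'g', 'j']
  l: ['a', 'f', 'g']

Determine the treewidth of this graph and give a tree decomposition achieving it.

Treewidth 3.
One optimal decomposition is:
Bags: B1 = {c, f, j, l}  B2 = {c, g, j, l}  B3 = {g, j, k, l}  B4 = {a, g, k, l}  B5 = {a, d, g, k}  B6 = {a, b, d, k}  B7 = {a, b, d, i}  B8 = {b, d, h, i}  B9 = {b, e, h, i}
Tree: B1–B2, B2–B3, B3–B4, B4–B5, B5–B6, B6–B7, B7–B8, B8–B9

The largest bag has 4 vertices, giving width 3; this decomposition certifies tw(G) ≤ 3. For the lower bound: the 4 vertex sets {c,f,j}, {l}, {g}, {a,b,d,k} are disjoint, each induces a connected subgraph, and every pair is joined by at least one edge of G. Contracting each set to a single vertex therefore yields K_{4} as a minor, and since treewidth is minor-monotone, tw(G) ≥ tw(K_{4}) = 3. Combining the bounds, tw(G) = 3.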